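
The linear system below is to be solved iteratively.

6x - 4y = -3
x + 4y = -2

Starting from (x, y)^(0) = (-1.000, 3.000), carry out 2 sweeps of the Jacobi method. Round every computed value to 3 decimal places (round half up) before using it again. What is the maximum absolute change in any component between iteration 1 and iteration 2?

2.167

Iteration 1:
  x = (-3 - (-4)·3.000) / (6) = 1.500
  y = (-2 - (1)·-1.000) / (4) = -0.250
Iteration 2:
  x = (-3 - (-4)·-0.250) / (6) = -0.667
  y = (-2 - (1)·1.500) / (4) = -0.875
Change: (-2.167, -0.625) → max |·| = 2.167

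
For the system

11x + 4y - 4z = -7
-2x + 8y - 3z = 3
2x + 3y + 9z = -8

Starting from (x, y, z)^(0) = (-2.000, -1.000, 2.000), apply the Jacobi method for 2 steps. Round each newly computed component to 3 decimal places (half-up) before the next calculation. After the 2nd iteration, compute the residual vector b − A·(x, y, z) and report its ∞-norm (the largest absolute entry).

Iteration 1:
  x = (-7 - (4)·-1.000 - (-4)·2.000) / (11) = 0.455
  y = (3 - (-2)·-2.000 - (-3)·2.000) / (8) = 0.625
  z = (-8 - (2)·-2.000 - (3)·-1.000) / (9) = -0.111
Iteration 2:
  x = (-7 - (4)·0.625 - (-4)·-0.111) / (11) = -0.904
  y = (3 - (-2)·0.455 - (-3)·-0.111) / (8) = 0.447
  z = (-8 - (2)·0.455 - (3)·0.625) / (9) = -1.198
Residual b − A·x = (-3.636, -5.978, 3.249); ∞-norm = 5.978

5.978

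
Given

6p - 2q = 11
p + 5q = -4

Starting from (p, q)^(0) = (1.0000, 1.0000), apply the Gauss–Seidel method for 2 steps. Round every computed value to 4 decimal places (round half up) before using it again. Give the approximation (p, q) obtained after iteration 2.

(1.4222, -1.0844)

Iteration 1:
  p = (11 - (-2)·1.0000) / (6) = 2.1667
  q = (-4 - (1)·2.1667) / (5) = -1.2333
Iteration 2:
  p = (11 - (-2)·-1.2333) / (6) = 1.4222
  q = (-4 - (1)·1.4222) / (5) = -1.0844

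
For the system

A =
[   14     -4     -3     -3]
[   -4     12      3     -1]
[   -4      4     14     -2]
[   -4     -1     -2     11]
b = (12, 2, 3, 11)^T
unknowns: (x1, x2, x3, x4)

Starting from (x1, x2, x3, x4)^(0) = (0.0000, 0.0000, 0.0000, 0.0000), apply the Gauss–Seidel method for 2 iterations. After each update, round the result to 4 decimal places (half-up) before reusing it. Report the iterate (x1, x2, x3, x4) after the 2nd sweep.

(1.3598, 0.6552, 0.6174, 1.6663)

Iteration 1:
  x1 = (12 - (-4)·0.0000 - (-3)·0.0000 - (-3)·0.0000) / (14) = 0.8571
  x2 = (2 - (-4)·0.8571 - (3)·0.0000 - (-1)·0.0000) / (12) = 0.4524
  x3 = (3 - (-4)·0.8571 - (4)·0.4524 - (-2)·0.0000) / (14) = 0.3299
  x4 = (11 - (-4)·0.8571 - (-1)·0.4524 - (-2)·0.3299) / (11) = 1.4128
Iteration 2:
  x1 = (12 - (-4)·0.4524 - (-3)·0.3299 - (-3)·1.4128) / (14) = 1.3598
  x2 = (2 - (-4)·1.3598 - (3)·0.3299 - (-1)·1.4128) / (12) = 0.6552
  x3 = (3 - (-4)·1.3598 - (4)·0.6552 - (-2)·1.4128) / (14) = 0.6174
  x4 = (11 - (-4)·1.3598 - (-1)·0.6552 - (-2)·0.6174) / (11) = 1.6663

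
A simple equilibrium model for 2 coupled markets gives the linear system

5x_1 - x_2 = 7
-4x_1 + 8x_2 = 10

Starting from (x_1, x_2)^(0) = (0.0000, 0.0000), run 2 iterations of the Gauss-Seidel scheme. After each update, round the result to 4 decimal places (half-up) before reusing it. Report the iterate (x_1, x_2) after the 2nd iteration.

(1.7900, 2.1450)

Iteration 1:
  x_1 = (7 - (-1)·0.0000) / (5) = 1.4000
  x_2 = (10 - (-4)·1.4000) / (8) = 1.9500
Iteration 2:
  x_1 = (7 - (-1)·1.9500) / (5) = 1.7900
  x_2 = (10 - (-4)·1.7900) / (8) = 2.1450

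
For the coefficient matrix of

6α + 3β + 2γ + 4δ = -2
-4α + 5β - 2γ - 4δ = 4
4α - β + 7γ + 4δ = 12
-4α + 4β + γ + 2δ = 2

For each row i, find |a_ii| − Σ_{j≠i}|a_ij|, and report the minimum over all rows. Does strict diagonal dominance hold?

row 1: |6| − (3+2+4) = -3
row 2: |5| − (4+2+4) = -5
row 3: |7| − (4+1+4) = -2
row 4: |2| − (4+4+1) = -7
minimum over rows = -7 → not strictly diagonally dominant

-7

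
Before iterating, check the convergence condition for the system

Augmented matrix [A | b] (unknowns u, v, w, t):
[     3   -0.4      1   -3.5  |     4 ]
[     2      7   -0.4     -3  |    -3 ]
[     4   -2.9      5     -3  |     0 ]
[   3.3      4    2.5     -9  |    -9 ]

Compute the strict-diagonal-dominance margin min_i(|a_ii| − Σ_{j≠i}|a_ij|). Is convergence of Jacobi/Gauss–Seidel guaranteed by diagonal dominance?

-4.9

row 1: |3| − (0.4+1+3.5) = -1.9
row 2: |7| − (2+0.4+3) = 1.6
row 3: |5| − (4+2.9+3) = -4.9
row 4: |-9| − (3.3+4+2.5) = -0.8
minimum over rows = -4.9 → not strictly diagonally dominant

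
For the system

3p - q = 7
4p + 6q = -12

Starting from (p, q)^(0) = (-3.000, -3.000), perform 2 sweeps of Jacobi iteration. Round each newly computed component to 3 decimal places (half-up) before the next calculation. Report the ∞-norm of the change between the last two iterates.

2.889

Iteration 1:
  p = (7 - (-1)·-3.000) / (3) = 1.333
  q = (-12 - (4)·-3.000) / (6) = 0.000
Iteration 2:
  p = (7 - (-1)·0.000) / (3) = 2.333
  q = (-12 - (4)·1.333) / (6) = -2.889
Change: (1.000, -2.889) → max |·| = 2.889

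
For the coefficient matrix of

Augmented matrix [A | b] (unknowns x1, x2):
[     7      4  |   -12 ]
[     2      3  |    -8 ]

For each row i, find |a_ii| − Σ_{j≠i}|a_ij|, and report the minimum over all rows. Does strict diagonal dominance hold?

1

row 1: |7| − (4) = 3
row 2: |3| − (2) = 1
minimum over rows = 1 → strictly diagonally dominant (convergence guaranteed)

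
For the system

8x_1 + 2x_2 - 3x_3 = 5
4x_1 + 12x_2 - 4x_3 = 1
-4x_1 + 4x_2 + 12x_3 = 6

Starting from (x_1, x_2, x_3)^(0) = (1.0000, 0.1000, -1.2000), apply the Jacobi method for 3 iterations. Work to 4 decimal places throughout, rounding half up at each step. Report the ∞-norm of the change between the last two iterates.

Iteration 1:
  x_1 = (5 - (2)·0.1000 - (-3)·-1.2000) / (8) = 0.1500
  x_2 = (1 - (4)·1.0000 - (-4)·-1.2000) / (12) = -0.6500
  x_3 = (6 - (-4)·1.0000 - (4)·0.1000) / (12) = 0.8000
Iteration 2:
  x_1 = (5 - (2)·-0.6500 - (-3)·0.8000) / (8) = 1.0875
  x_2 = (1 - (4)·0.1500 - (-4)·0.8000) / (12) = 0.3000
  x_3 = (6 - (-4)·0.1500 - (4)·-0.6500) / (12) = 0.7667
Iteration 3:
  x_1 = (5 - (2)·0.3000 - (-3)·0.7667) / (8) = 0.8375
  x_2 = (1 - (4)·1.0875 - (-4)·0.7667) / (12) = -0.0236
  x_3 = (6 - (-4)·1.0875 - (4)·0.3000) / (12) = 0.7625
Change: (-0.2500, -0.3236, -0.0042) → max |·| = 0.3236

0.3236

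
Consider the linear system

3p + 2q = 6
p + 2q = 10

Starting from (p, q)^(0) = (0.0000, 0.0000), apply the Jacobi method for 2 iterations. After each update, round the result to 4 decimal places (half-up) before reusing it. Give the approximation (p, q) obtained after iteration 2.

Iteration 1:
  p = (6 - (2)·0.0000) / (3) = 2.0000
  q = (10 - (1)·0.0000) / (2) = 5.0000
Iteration 2:
  p = (6 - (2)·5.0000) / (3) = -1.3333
  q = (10 - (1)·2.0000) / (2) = 4.0000

(-1.3333, 4.0000)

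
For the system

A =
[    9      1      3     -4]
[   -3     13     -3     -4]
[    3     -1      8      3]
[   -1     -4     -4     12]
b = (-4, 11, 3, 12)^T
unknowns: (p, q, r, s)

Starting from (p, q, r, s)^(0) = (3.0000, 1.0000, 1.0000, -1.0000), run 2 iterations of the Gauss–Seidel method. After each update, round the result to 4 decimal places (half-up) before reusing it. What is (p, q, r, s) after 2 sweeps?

(-0.2745, 1.5395, 0.1159, 1.5289)

Iteration 1:
  p = (-4 - (1)·1.0000 - (3)·1.0000 - (-4)·-1.0000) / (9) = -1.3333
  q = (11 - (-3)·-1.3333 - (-3)·1.0000 - (-4)·-1.0000) / (13) = 0.4615
  r = (3 - (3)·-1.3333 - (-1)·0.4615 - (3)·-1.0000) / (8) = 1.3077
  s = (12 - (-1)·-1.3333 - (-4)·0.4615 - (-4)·1.3077) / (12) = 1.4786
Iteration 2:
  p = (-4 - (1)·0.4615 - (3)·1.3077 - (-4)·1.4786) / (9) = -0.2745
  q = (11 - (-3)·-0.2745 - (-3)·1.3077 - (-4)·1.4786) / (13) = 1.5395
  r = (3 - (3)·-0.2745 - (-1)·1.5395 - (3)·1.4786) / (8) = 0.1159
  s = (12 - (-1)·-0.2745 - (-4)·1.5395 - (-4)·0.1159) / (12) = 1.5289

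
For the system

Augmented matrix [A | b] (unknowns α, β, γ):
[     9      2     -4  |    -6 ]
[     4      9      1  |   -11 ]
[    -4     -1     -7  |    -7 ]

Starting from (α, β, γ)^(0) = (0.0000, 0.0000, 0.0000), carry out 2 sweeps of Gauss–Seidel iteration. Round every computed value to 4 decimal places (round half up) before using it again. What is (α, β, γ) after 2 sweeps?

Iteration 1:
  α = (-6 - (2)·0.0000 - (-4)·0.0000) / (9) = -0.6667
  β = (-11 - (4)·-0.6667 - (1)·0.0000) / (9) = -0.9259
  γ = (-7 - (-4)·-0.6667 - (-1)·-0.9259) / (-7) = 1.5132
Iteration 2:
  α = (-6 - (2)·-0.9259 - (-4)·1.5132) / (9) = 0.2116
  β = (-11 - (4)·0.2116 - (1)·1.5132) / (9) = -1.4844
  γ = (-7 - (-4)·0.2116 - (-1)·-1.4844) / (-7) = 1.0911

(0.2116, -1.4844, 1.0911)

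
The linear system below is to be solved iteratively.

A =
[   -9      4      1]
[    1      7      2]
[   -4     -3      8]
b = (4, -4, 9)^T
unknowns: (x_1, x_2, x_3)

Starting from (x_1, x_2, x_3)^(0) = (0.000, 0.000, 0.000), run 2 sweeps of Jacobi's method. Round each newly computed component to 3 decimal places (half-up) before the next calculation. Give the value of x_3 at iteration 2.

Iteration 1:
  x_1 = (4 - (4)·0.000 - (1)·0.000) / (-9) = -0.444
  x_2 = (-4 - (1)·0.000 - (2)·0.000) / (7) = -0.571
  x_3 = (9 - (-4)·0.000 - (-3)·0.000) / (8) = 1.125
Iteration 2:
  x_1 = (4 - (4)·-0.571 - (1)·1.125) / (-9) = -0.573
  x_2 = (-4 - (1)·-0.444 - (2)·1.125) / (7) = -0.829
  x_3 = (9 - (-4)·-0.444 - (-3)·-0.571) / (8) = 0.689

0.689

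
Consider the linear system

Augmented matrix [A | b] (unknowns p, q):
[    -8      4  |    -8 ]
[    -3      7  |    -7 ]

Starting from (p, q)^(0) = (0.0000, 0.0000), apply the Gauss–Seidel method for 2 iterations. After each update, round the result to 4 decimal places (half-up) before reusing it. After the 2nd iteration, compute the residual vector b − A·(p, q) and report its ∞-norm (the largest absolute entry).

Iteration 1:
  p = (-8 - (4)·0.0000) / (-8) = 1.0000
  q = (-7 - (-3)·1.0000) / (7) = -0.5714
Iteration 2:
  p = (-8 - (4)·-0.5714) / (-8) = 0.7143
  q = (-7 - (-3)·0.7143) / (7) = -0.6939
Residual b − A·x = (0.4900, 0.0002); ∞-norm = 0.4900

0.4900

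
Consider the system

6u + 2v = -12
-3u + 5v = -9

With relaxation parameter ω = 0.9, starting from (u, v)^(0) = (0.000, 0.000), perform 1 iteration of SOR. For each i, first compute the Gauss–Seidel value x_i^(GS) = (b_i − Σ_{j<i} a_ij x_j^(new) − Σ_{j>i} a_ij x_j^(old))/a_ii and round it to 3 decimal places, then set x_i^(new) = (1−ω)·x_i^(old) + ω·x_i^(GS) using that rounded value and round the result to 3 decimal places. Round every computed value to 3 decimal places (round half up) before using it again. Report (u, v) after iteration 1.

(-1.800, -2.592)

Iteration 1:
  u: GS value = (-12 - (2)·0.000) / (6) = -2.000;  u ← (1−ω)·0.000 + ω·-2.000 = -1.800
  v: GS value = (-9 - (-3)·-1.800) / (5) = -2.880;  v ← (1−ω)·0.000 + ω·-2.880 = -2.592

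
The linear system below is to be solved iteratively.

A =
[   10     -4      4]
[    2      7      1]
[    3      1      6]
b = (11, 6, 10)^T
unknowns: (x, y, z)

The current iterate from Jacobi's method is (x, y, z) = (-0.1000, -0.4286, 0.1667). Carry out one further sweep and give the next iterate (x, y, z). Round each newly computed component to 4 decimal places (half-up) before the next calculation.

One sweep:
  x = (11 - (-4)·-0.4286 - (4)·0.1667) / (10) = 0.8619
  y = (6 - (2)·-0.1000 - (1)·0.1667) / (7) = 0.8619
  z = (10 - (3)·-0.1000 - (1)·-0.4286) / (6) = 1.7881

(0.8619, 0.8619, 1.7881)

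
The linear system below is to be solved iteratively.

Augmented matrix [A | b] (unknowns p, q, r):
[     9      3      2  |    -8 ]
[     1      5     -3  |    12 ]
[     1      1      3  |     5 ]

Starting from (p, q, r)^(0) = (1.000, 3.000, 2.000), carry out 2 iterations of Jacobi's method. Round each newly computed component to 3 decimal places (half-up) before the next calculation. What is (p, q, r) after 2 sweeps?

(-2.096, 3.066, 1.311)

Iteration 1:
  p = (-8 - (3)·3.000 - (2)·2.000) / (9) = -2.333
  q = (12 - (1)·1.000 - (-3)·2.000) / (5) = 3.400
  r = (5 - (1)·1.000 - (1)·3.000) / (3) = 0.333
Iteration 2:
  p = (-8 - (3)·3.400 - (2)·0.333) / (9) = -2.096
  q = (12 - (1)·-2.333 - (-3)·0.333) / (5) = 3.066
  r = (5 - (1)·-2.333 - (1)·3.400) / (3) = 1.311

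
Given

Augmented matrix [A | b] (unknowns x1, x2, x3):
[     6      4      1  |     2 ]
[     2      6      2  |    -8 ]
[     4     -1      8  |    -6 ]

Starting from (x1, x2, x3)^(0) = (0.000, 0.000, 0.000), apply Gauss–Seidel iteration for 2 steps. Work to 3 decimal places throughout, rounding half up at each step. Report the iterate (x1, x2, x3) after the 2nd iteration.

(1.479, -1.461, -1.672)

Iteration 1:
  x1 = (2 - (4)·0.000 - (1)·0.000) / (6) = 0.333
  x2 = (-8 - (2)·0.333 - (2)·0.000) / (6) = -1.444
  x3 = (-6 - (4)·0.333 - (-1)·-1.444) / (8) = -1.097
Iteration 2:
  x1 = (2 - (4)·-1.444 - (1)·-1.097) / (6) = 1.479
  x2 = (-8 - (2)·1.479 - (2)·-1.097) / (6) = -1.461
  x3 = (-6 - (4)·1.479 - (-1)·-1.461) / (8) = -1.672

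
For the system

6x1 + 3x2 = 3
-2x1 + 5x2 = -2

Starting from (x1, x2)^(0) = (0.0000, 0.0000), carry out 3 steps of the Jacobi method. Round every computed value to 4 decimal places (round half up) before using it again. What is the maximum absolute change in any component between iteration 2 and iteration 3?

0.1000

Iteration 1:
  x1 = (3 - (3)·0.0000) / (6) = 0.5000
  x2 = (-2 - (-2)·0.0000) / (5) = -0.4000
Iteration 2:
  x1 = (3 - (3)·-0.4000) / (6) = 0.7000
  x2 = (-2 - (-2)·0.5000) / (5) = -0.2000
Iteration 3:
  x1 = (3 - (3)·-0.2000) / (6) = 0.6000
  x2 = (-2 - (-2)·0.7000) / (5) = -0.1200
Change: (-0.1000, 0.0800) → max |·| = 0.1000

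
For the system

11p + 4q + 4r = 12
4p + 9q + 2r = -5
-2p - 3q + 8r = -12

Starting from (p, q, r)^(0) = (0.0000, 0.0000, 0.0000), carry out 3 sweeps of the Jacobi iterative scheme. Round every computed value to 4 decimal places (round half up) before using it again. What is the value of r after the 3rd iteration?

-1.3056

Iteration 1:
  p = (12 - (4)·0.0000 - (4)·0.0000) / (11) = 1.0909
  q = (-5 - (4)·0.0000 - (2)·0.0000) / (9) = -0.5556
  r = (-12 - (-2)·0.0000 - (-3)·0.0000) / (8) = -1.5000
Iteration 2:
  p = (12 - (4)·-0.5556 - (4)·-1.5000) / (11) = 1.8384
  q = (-5 - (4)·1.0909 - (2)·-1.5000) / (9) = -0.7071
  r = (-12 - (-2)·1.0909 - (-3)·-0.5556) / (8) = -1.4356
Iteration 3:
  p = (12 - (4)·-0.7071 - (4)·-1.4356) / (11) = 1.8701
  q = (-5 - (4)·1.8384 - (2)·-1.4356) / (9) = -1.0536
  r = (-12 - (-2)·1.8384 - (-3)·-0.7071) / (8) = -1.3056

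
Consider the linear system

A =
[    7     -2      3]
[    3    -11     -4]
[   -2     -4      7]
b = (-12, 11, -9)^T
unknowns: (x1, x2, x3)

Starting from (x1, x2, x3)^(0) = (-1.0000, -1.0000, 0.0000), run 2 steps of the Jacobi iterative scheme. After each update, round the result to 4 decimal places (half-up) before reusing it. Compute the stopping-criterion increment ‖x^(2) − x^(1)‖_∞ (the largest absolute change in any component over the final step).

0.8405

Iteration 1:
  x1 = (-12 - (-2)·-1.0000 - (3)·0.0000) / (7) = -2.0000
  x2 = (11 - (3)·-1.0000 - (-4)·0.0000) / (-11) = -1.2727
  x3 = (-9 - (-2)·-1.0000 - (-4)·-1.0000) / (7) = -2.1429
Iteration 2:
  x1 = (-12 - (-2)·-1.2727 - (3)·-2.1429) / (7) = -1.1595
  x2 = (11 - (3)·-2.0000 - (-4)·-2.1429) / (-11) = -0.7662
  x3 = (-9 - (-2)·-2.0000 - (-4)·-1.2727) / (7) = -2.5844
Change: (0.8405, 0.5065, -0.4415) → max |·| = 0.8405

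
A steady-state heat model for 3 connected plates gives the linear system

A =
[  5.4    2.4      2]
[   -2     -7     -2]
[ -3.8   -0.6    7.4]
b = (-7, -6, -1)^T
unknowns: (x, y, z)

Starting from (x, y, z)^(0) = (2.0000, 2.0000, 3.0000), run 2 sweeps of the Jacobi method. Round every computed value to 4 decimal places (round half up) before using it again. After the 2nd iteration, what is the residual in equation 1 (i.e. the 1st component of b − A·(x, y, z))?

0.8903

Iteration 1:
  x = (-7 - (2.4)·2.0000 - (2)·3.0000) / (5.4) = -3.2963
  y = (-6 - (-2)·2.0000 - (-2)·3.0000) / (-7) = -0.5714
  z = (-1 - (-3.8)·2.0000 - (-0.6)·2.0000) / (7.4) = 1.0541
Iteration 2:
  x = (-7 - (2.4)·-0.5714 - (2)·1.0541) / (5.4) = -1.4327
  y = (-6 - (-2)·-3.2963 - (-2)·1.0541) / (-7) = 1.4978
  z = (-1 - (-3.8)·-3.2963 - (-0.6)·-0.5714) / (7.4) = -1.8742
Residual b − A·x = (0.8903, -2.1292, 8.3235)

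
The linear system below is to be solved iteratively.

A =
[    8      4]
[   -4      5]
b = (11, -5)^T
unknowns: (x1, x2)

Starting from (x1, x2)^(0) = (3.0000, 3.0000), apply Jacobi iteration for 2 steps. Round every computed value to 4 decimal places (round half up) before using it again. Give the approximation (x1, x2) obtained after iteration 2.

Iteration 1:
  x1 = (11 - (4)·3.0000) / (8) = -0.1250
  x2 = (-5 - (-4)·3.0000) / (5) = 1.4000
Iteration 2:
  x1 = (11 - (4)·1.4000) / (8) = 0.6750
  x2 = (-5 - (-4)·-0.1250) / (5) = -1.1000

(0.6750, -1.1000)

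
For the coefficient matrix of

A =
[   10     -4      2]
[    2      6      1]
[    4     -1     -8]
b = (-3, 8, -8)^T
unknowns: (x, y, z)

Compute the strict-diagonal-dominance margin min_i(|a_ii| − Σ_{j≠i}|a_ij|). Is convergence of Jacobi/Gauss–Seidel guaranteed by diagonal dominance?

3

row 1: |10| − (4+2) = 4
row 2: |6| − (2+1) = 3
row 3: |-8| − (4+1) = 3
minimum over rows = 3 → strictly diagonally dominant (convergence guaranteed)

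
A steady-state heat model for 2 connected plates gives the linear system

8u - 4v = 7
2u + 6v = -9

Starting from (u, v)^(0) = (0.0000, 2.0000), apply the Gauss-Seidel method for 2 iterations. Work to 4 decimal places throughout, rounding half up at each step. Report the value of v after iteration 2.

Iteration 1:
  u = (7 - (-4)·2.0000) / (8) = 1.8750
  v = (-9 - (2)·1.8750) / (6) = -2.1250
Iteration 2:
  u = (7 - (-4)·-2.1250) / (8) = -0.1875
  v = (-9 - (2)·-0.1875) / (6) = -1.4375

-1.4375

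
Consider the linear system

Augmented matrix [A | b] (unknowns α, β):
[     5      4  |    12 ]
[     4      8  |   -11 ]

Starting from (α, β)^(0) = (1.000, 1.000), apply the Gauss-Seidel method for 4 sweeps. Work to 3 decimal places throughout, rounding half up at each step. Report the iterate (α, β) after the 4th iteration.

Iteration 1:
  α = (12 - (4)·1.000) / (5) = 1.600
  β = (-11 - (4)·1.600) / (8) = -2.175
Iteration 2:
  α = (12 - (4)·-2.175) / (5) = 4.140
  β = (-11 - (4)·4.140) / (8) = -3.445
Iteration 3:
  α = (12 - (4)·-3.445) / (5) = 5.156
  β = (-11 - (4)·5.156) / (8) = -3.953
Iteration 4:
  α = (12 - (4)·-3.953) / (5) = 5.562
  β = (-11 - (4)·5.562) / (8) = -4.156

(5.562, -4.156)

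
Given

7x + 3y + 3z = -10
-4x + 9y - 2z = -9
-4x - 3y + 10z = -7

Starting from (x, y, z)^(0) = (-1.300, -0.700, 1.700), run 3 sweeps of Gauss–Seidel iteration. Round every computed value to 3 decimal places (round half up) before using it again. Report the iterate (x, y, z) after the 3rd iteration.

(-0.337, -1.400, -1.255)

Iteration 1:
  x = (-10 - (3)·-0.700 - (3)·1.700) / (7) = -1.857
  y = (-9 - (-4)·-1.857 - (-2)·1.700) / (9) = -1.448
  z = (-7 - (-4)·-1.857 - (-3)·-1.448) / (10) = -1.877
Iteration 2:
  x = (-10 - (3)·-1.448 - (3)·-1.877) / (7) = -0.004
  y = (-9 - (-4)·-0.004 - (-2)·-1.877) / (9) = -1.419
  z = (-7 - (-4)·-0.004 - (-3)·-1.419) / (10) = -1.127
Iteration 3:
  x = (-10 - (3)·-1.419 - (3)·-1.127) / (7) = -0.337
  y = (-9 - (-4)·-0.337 - (-2)·-1.127) / (9) = -1.400
  z = (-7 - (-4)·-0.337 - (-3)·-1.400) / (10) = -1.255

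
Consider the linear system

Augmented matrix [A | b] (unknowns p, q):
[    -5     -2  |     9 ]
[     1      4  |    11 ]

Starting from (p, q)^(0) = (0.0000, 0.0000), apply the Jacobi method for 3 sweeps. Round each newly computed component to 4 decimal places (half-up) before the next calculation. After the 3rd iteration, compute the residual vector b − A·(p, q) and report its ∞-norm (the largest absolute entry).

0.5500

Iteration 1:
  p = (9 - (-2)·0.0000) / (-5) = -1.8000
  q = (11 - (1)·0.0000) / (4) = 2.7500
Iteration 2:
  p = (9 - (-2)·2.7500) / (-5) = -2.9000
  q = (11 - (1)·-1.8000) / (4) = 3.2000
Iteration 3:
  p = (9 - (-2)·3.2000) / (-5) = -3.0800
  q = (11 - (1)·-2.9000) / (4) = 3.4750
Residual b − A·x = (0.5500, 0.1800); ∞-norm = 0.5500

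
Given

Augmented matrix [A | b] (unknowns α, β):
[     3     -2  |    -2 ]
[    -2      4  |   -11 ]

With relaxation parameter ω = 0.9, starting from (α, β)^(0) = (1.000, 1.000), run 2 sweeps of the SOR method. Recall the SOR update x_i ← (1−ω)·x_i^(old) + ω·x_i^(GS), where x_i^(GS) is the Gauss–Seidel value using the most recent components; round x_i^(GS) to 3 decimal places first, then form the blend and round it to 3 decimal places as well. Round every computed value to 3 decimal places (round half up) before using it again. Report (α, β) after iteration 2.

(-1.988, -3.603)

Iteration 1:
  α: GS value = (-2 - (-2)·1.000) / (3) = 0.000;  α ← (1−ω)·1.000 + ω·0.000 = 0.100
  β: GS value = (-11 - (-2)·0.100) / (4) = -2.700;  β ← (1−ω)·1.000 + ω·-2.700 = -2.330
Iteration 2:
  α: GS value = (-2 - (-2)·-2.330) / (3) = -2.220;  α ← (1−ω)·0.100 + ω·-2.220 = -1.988
  β: GS value = (-11 - (-2)·-1.988) / (4) = -3.744;  β ← (1−ω)·-2.330 + ω·-3.744 = -3.603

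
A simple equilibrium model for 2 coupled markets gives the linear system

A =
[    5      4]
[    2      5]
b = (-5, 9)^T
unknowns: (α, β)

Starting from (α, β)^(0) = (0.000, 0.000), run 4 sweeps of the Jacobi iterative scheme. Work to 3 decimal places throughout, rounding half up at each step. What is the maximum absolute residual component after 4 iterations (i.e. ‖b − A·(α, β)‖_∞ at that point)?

0.922

Iteration 1:
  α = (-5 - (4)·0.000) / (5) = -1.000
  β = (9 - (2)·0.000) / (5) = 1.800
Iteration 2:
  α = (-5 - (4)·1.800) / (5) = -2.440
  β = (9 - (2)·-1.000) / (5) = 2.200
Iteration 3:
  α = (-5 - (4)·2.200) / (5) = -2.760
  β = (9 - (2)·-2.440) / (5) = 2.776
Iteration 4:
  α = (-5 - (4)·2.776) / (5) = -3.221
  β = (9 - (2)·-2.760) / (5) = 2.904
Residual b − A·x = (-0.511, 0.922); ∞-norm = 0.922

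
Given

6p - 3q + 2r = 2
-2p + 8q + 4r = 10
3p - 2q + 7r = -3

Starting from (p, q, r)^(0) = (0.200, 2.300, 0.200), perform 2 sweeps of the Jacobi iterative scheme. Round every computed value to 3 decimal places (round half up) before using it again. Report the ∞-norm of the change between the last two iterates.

Iteration 1:
  p = (2 - (-3)·2.300 - (2)·0.200) / (6) = 1.417
  q = (10 - (-2)·0.200 - (4)·0.200) / (8) = 1.200
  r = (-3 - (3)·0.200 - (-2)·2.300) / (7) = 0.143
Iteration 2:
  p = (2 - (-3)·1.200 - (2)·0.143) / (6) = 0.886
  q = (10 - (-2)·1.417 - (4)·0.143) / (8) = 1.533
  r = (-3 - (3)·1.417 - (-2)·1.200) / (7) = -0.693
Change: (-0.531, 0.333, -0.836) → max |·| = 0.836

0.836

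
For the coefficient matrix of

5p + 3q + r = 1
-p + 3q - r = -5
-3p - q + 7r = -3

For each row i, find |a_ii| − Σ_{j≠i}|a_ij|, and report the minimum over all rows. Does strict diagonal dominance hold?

1

row 1: |5| − (3+1) = 1
row 2: |3| − (1+1) = 1
row 3: |7| − (3+1) = 3
minimum over rows = 1 → strictly diagonally dominant (convergence guaranteed)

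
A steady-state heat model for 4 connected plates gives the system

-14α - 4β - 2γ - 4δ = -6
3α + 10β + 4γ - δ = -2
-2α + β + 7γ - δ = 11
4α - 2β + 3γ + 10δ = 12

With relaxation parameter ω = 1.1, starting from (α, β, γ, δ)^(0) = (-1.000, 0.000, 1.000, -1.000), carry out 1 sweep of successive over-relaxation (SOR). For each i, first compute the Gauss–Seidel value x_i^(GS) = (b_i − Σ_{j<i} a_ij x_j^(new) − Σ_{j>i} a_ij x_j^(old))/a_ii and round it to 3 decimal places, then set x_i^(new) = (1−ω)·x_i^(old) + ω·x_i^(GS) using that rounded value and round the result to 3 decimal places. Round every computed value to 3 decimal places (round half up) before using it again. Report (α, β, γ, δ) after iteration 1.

(0.728, -1.010, 1.859, 0.264)

Iteration 1:
  α: GS value = (-6 - (-4)·0.000 - (-2)·1.000 - (-4)·-1.000) / (-14) = 0.571;  α ← (1−ω)·-1.000 + ω·0.571 = 0.728
  β: GS value = (-2 - (3)·0.728 - (4)·1.000 - (-1)·-1.000) / (10) = -0.918;  β ← (1−ω)·0.000 + ω·-0.918 = -1.010
  γ: GS value = (11 - (-2)·0.728 - (1)·-1.010 - (-1)·-1.000) / (7) = 1.781;  γ ← (1−ω)·1.000 + ω·1.781 = 1.859
  δ: GS value = (12 - (4)·0.728 - (-2)·-1.010 - (3)·1.859) / (10) = 0.149;  δ ← (1−ω)·-1.000 + ω·0.149 = 0.264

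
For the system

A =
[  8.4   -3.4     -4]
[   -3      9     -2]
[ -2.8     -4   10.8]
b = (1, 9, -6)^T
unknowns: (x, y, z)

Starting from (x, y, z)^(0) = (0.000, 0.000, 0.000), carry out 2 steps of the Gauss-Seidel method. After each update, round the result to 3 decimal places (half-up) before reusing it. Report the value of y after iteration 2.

1.127

Iteration 1:
  x = (1 - (-3.4)·0.000 - (-4)·0.000) / (8.4) = 0.119
  y = (9 - (-3)·0.119 - (-2)·0.000) / (9) = 1.040
  z = (-6 - (-2.8)·0.119 - (-4)·1.040) / (10.8) = -0.140
Iteration 2:
  x = (1 - (-3.4)·1.040 - (-4)·-0.140) / (8.4) = 0.473
  y = (9 - (-3)·0.473 - (-2)·-0.140) / (9) = 1.127
  z = (-6 - (-2.8)·0.473 - (-4)·1.127) / (10.8) = -0.016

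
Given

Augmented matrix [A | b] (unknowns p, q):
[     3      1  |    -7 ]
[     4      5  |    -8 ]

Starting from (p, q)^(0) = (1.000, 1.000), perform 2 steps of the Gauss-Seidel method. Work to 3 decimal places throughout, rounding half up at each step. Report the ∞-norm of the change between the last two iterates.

0.156

Iteration 1:
  p = (-7 - (1)·1.000) / (3) = -2.667
  q = (-8 - (4)·-2.667) / (5) = 0.534
Iteration 2:
  p = (-7 - (1)·0.534) / (3) = -2.511
  q = (-8 - (4)·-2.511) / (5) = 0.409
Change: (0.156, -0.125) → max |·| = 0.156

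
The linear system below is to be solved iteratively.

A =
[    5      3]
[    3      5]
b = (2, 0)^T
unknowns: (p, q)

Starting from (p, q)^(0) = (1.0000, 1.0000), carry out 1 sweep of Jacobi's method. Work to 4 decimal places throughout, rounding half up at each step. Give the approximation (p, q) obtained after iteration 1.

(-0.2000, -0.6000)

Iteration 1:
  p = (2 - (3)·1.0000) / (5) = -0.2000
  q = (0 - (3)·1.0000) / (5) = -0.6000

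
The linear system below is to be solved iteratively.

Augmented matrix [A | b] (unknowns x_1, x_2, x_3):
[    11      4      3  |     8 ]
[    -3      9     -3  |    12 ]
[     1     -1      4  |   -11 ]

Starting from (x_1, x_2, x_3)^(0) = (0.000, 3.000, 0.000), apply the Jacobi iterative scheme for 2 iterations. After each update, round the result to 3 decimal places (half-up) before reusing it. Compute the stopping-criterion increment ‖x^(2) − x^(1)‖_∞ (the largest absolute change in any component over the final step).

Iteration 1:
  x_1 = (8 - (4)·3.000 - (3)·0.000) / (11) = -0.364
  x_2 = (12 - (-3)·0.000 - (-3)·0.000) / (9) = 1.333
  x_3 = (-11 - (1)·0.000 - (-1)·3.000) / (4) = -2.000
Iteration 2:
  x_1 = (8 - (4)·1.333 - (3)·-2.000) / (11) = 0.788
  x_2 = (12 - (-3)·-0.364 - (-3)·-2.000) / (9) = 0.545
  x_3 = (-11 - (1)·-0.364 - (-1)·1.333) / (4) = -2.326
Change: (1.152, -0.788, -0.326) → max |·| = 1.152

1.152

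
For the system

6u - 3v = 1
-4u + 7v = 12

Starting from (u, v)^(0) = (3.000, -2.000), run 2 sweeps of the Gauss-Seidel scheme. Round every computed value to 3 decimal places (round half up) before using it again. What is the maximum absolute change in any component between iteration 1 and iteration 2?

1.619

Iteration 1:
  u = (1 - (-3)·-2.000) / (6) = -0.833
  v = (12 - (-4)·-0.833) / (7) = 1.238
Iteration 2:
  u = (1 - (-3)·1.238) / (6) = 0.786
  v = (12 - (-4)·0.786) / (7) = 2.163
Change: (1.619, 0.925) → max |·| = 1.619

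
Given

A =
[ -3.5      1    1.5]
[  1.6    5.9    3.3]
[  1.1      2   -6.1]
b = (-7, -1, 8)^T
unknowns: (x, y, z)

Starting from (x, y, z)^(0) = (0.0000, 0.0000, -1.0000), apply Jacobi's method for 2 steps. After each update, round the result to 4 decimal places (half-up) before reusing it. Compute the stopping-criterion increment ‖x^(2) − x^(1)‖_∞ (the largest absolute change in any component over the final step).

Iteration 1:
  x = (-7 - (1)·0.0000 - (1.5)·-1.0000) / (-3.5) = 1.5714
  y = (-1 - (1.6)·0.0000 - (3.3)·-1.0000) / (5.9) = 0.3898
  z = (8 - (1.1)·0.0000 - (2)·0.0000) / (-6.1) = -1.3115
Iteration 2:
  x = (-7 - (1)·0.3898 - (1.5)·-1.3115) / (-3.5) = 1.5493
  y = (-1 - (1.6)·1.5714 - (3.3)·-1.3115) / (5.9) = 0.1379
  z = (8 - (1.1)·1.5714 - (2)·0.3898) / (-6.1) = -0.9003
Change: (-0.0221, -0.2519, 0.4112) → max |·| = 0.4112

0.4112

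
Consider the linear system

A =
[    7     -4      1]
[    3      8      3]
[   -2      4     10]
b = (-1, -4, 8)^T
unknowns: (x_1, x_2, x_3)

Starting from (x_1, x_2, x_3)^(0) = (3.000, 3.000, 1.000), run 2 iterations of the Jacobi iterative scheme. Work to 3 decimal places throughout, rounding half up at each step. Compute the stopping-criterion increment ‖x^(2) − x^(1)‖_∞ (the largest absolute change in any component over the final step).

2.743

Iteration 1:
  x_1 = (-1 - (-4)·3.000 - (1)·1.000) / (7) = 1.429
  x_2 = (-4 - (3)·3.000 - (3)·1.000) / (8) = -2.000
  x_3 = (8 - (-2)·3.000 - (4)·3.000) / (10) = 0.200
Iteration 2:
  x_1 = (-1 - (-4)·-2.000 - (1)·0.200) / (7) = -1.314
  x_2 = (-4 - (3)·1.429 - (3)·0.200) / (8) = -1.111
  x_3 = (8 - (-2)·1.429 - (4)·-2.000) / (10) = 1.886
Change: (-2.743, 0.889, 1.686) → max |·| = 2.743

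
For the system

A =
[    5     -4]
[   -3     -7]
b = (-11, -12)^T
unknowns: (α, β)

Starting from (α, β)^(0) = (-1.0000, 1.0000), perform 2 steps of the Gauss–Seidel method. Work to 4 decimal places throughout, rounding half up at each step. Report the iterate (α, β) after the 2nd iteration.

(-0.3486, 1.8637)

Iteration 1:
  α = (-11 - (-4)·1.0000) / (5) = -1.4000
  β = (-12 - (-3)·-1.4000) / (-7) = 2.3143
Iteration 2:
  α = (-11 - (-4)·2.3143) / (5) = -0.3486
  β = (-12 - (-3)·-0.3486) / (-7) = 1.8637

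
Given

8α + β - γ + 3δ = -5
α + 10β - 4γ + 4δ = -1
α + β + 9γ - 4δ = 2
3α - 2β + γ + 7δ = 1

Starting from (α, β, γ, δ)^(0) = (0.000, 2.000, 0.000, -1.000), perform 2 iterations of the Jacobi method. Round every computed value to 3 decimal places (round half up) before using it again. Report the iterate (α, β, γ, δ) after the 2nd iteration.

(-0.986, -0.513, 0.562, 0.506)

Iteration 1:
  α = (-5 - (1)·2.000 - (-1)·0.000 - (3)·-1.000) / (8) = -0.500
  β = (-1 - (1)·0.000 - (-4)·0.000 - (4)·-1.000) / (10) = 0.300
  γ = (2 - (1)·0.000 - (1)·2.000 - (-4)·-1.000) / (9) = -0.444
  δ = (1 - (3)·0.000 - (-2)·2.000 - (1)·0.000) / (7) = 0.714
Iteration 2:
  α = (-5 - (1)·0.300 - (-1)·-0.444 - (3)·0.714) / (8) = -0.986
  β = (-1 - (1)·-0.500 - (-4)·-0.444 - (4)·0.714) / (10) = -0.513
  γ = (2 - (1)·-0.500 - (1)·0.300 - (-4)·0.714) / (9) = 0.562
  δ = (1 - (3)·-0.500 - (-2)·0.300 - (1)·-0.444) / (7) = 0.506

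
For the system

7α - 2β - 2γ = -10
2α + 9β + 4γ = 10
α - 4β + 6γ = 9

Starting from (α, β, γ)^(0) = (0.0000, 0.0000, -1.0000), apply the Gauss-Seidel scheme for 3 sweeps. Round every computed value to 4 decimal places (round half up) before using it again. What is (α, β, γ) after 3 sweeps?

(-1.1227, 0.7704, 2.2007)

Iteration 1:
  α = (-10 - (-2)·0.0000 - (-2)·-1.0000) / (7) = -1.7143
  β = (10 - (2)·-1.7143 - (4)·-1.0000) / (9) = 1.9365
  γ = (9 - (1)·-1.7143 - (-4)·1.9365) / (6) = 3.0767
Iteration 2:
  α = (-10 - (-2)·1.9365 - (-2)·3.0767) / (7) = 0.0038
  β = (10 - (2)·0.0038 - (4)·3.0767) / (9) = -0.2572
  γ = (9 - (1)·0.0038 - (-4)·-0.2572) / (6) = 1.3279
Iteration 3:
  α = (-10 - (-2)·-0.2572 - (-2)·1.3279) / (7) = -1.1227
  β = (10 - (2)·-1.1227 - (4)·1.3279) / (9) = 0.7704
  γ = (9 - (1)·-1.1227 - (-4)·0.7704) / (6) = 2.2007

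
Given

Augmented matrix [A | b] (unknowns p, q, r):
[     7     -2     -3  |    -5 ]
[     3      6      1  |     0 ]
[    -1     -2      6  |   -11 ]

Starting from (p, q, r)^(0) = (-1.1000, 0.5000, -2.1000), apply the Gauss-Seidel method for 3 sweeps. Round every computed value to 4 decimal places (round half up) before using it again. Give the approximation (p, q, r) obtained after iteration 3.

Iteration 1:
  p = (-5 - (-2)·0.5000 - (-3)·-2.1000) / (7) = -1.4714
  q = (0 - (3)·-1.4714 - (1)·-2.1000) / (6) = 1.0857
  r = (-11 - (-1)·-1.4714 - (-2)·1.0857) / (6) = -1.7167
Iteration 2:
  p = (-5 - (-2)·1.0857 - (-3)·-1.7167) / (7) = -1.1398
  q = (0 - (3)·-1.1398 - (1)·-1.7167) / (6) = 0.8560
  r = (-11 - (-1)·-1.1398 - (-2)·0.8560) / (6) = -1.7380
Iteration 3:
  p = (-5 - (-2)·0.8560 - (-3)·-1.7380) / (7) = -1.2146
  q = (0 - (3)·-1.2146 - (1)·-1.7380) / (6) = 0.8970
  r = (-11 - (-1)·-1.2146 - (-2)·0.8970) / (6) = -1.7368

(-1.2146, 0.8970, -1.7368)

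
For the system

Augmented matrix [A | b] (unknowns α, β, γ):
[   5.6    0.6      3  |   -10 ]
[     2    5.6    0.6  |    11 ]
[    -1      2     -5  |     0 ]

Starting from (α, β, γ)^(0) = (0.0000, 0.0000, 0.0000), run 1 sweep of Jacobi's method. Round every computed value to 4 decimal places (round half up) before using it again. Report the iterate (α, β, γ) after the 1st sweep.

(-1.7857, 1.9643, 0.0000)

Iteration 1:
  α = (-10 - (0.6)·0.0000 - (3)·0.0000) / (5.6) = -1.7857
  β = (11 - (2)·0.0000 - (0.6)·0.0000) / (5.6) = 1.9643
  γ = (0 - (-1)·0.0000 - (2)·0.0000) / (-5) = 0.0000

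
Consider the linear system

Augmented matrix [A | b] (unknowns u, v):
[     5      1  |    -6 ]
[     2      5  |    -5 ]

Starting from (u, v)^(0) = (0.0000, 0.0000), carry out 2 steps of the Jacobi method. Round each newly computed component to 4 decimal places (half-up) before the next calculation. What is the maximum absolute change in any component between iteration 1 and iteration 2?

Iteration 1:
  u = (-6 - (1)·0.0000) / (5) = -1.2000
  v = (-5 - (2)·0.0000) / (5) = -1.0000
Iteration 2:
  u = (-6 - (1)·-1.0000) / (5) = -1.0000
  v = (-5 - (2)·-1.2000) / (5) = -0.5200
Change: (0.2000, 0.4800) → max |·| = 0.4800

0.4800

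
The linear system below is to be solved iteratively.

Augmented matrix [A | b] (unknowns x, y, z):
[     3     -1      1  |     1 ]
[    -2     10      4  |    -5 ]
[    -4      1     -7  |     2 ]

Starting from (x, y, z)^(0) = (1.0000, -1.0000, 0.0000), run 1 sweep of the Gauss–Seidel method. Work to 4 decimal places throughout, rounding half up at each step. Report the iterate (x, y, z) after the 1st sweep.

(0.0000, -0.5000, -0.3571)

Iteration 1:
  x = (1 - (-1)·-1.0000 - (1)·0.0000) / (3) = 0.0000
  y = (-5 - (-2)·0.0000 - (4)·0.0000) / (10) = -0.5000
  z = (2 - (-4)·0.0000 - (1)·-0.5000) / (-7) = -0.3571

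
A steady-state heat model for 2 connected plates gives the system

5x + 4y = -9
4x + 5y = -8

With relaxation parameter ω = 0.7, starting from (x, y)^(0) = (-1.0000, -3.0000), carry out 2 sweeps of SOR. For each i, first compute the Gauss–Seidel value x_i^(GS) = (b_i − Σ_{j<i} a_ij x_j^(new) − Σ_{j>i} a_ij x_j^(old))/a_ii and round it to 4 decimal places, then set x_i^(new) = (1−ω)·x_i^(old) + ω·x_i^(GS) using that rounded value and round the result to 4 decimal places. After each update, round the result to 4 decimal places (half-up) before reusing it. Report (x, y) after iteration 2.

(-0.0551, -1.7153)

Iteration 1:
  x: GS value = (-9 - (4)·-3.0000) / (5) = 0.6000;  x ← (1−ω)·-1.0000 + ω·0.6000 = 0.1200
  y: GS value = (-8 - (4)·0.1200) / (5) = -1.6960;  y ← (1−ω)·-3.0000 + ω·-1.6960 = -2.0872
Iteration 2:
  x: GS value = (-9 - (4)·-2.0872) / (5) = -0.1302;  x ← (1−ω)·0.1200 + ω·-0.1302 = -0.0551
  y: GS value = (-8 - (4)·-0.0551) / (5) = -1.5559;  y ← (1−ω)·-2.0872 + ω·-1.5559 = -1.7153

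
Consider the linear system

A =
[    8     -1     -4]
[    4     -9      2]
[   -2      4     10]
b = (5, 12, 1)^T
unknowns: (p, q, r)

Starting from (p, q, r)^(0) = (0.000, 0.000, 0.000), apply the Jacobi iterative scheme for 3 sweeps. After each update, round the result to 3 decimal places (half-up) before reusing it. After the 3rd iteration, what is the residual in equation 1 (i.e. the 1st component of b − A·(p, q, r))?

Iteration 1:
  p = (5 - (-1)·0.000 - (-4)·0.000) / (8) = 0.625
  q = (12 - (4)·0.000 - (2)·0.000) / (-9) = -1.333
  r = (1 - (-2)·0.000 - (4)·0.000) / (10) = 0.100
Iteration 2:
  p = (5 - (-1)·-1.333 - (-4)·0.100) / (8) = 0.508
  q = (12 - (4)·0.625 - (2)·0.100) / (-9) = -1.033
  r = (1 - (-2)·0.625 - (4)·-1.333) / (10) = 0.758
Iteration 3:
  p = (5 - (-1)·-1.033 - (-4)·0.758) / (8) = 0.875
  q = (12 - (4)·0.508 - (2)·0.758) / (-9) = -0.939
  r = (1 - (-2)·0.508 - (4)·-1.033) / (10) = 0.615
Residual b − A·x = (-0.479, -1.181, 0.356)

-0.479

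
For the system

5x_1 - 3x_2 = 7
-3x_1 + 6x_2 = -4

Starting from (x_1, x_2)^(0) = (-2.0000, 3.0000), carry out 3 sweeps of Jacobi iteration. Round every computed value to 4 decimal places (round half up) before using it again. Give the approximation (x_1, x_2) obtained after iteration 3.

Iteration 1:
  x_1 = (7 - (-3)·3.0000) / (5) = 3.2000
  x_2 = (-4 - (-3)·-2.0000) / (6) = -1.6667
Iteration 2:
  x_1 = (7 - (-3)·-1.6667) / (5) = 0.4000
  x_2 = (-4 - (-3)·3.2000) / (6) = 0.9333
Iteration 3:
  x_1 = (7 - (-3)·0.9333) / (5) = 1.9600
  x_2 = (-4 - (-3)·0.4000) / (6) = -0.4667

(1.9600, -0.4667)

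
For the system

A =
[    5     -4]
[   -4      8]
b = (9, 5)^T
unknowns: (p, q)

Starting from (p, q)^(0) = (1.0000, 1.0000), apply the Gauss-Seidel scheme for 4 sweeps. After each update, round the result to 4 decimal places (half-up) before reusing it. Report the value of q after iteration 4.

2.5022

Iteration 1:
  p = (9 - (-4)·1.0000) / (5) = 2.6000
  q = (5 - (-4)·2.6000) / (8) = 1.9250
Iteration 2:
  p = (9 - (-4)·1.9250) / (5) = 3.3400
  q = (5 - (-4)·3.3400) / (8) = 2.2950
Iteration 3:
  p = (9 - (-4)·2.2950) / (5) = 3.6360
  q = (5 - (-4)·3.6360) / (8) = 2.4430
Iteration 4:
  p = (9 - (-4)·2.4430) / (5) = 3.7544
  q = (5 - (-4)·3.7544) / (8) = 2.5022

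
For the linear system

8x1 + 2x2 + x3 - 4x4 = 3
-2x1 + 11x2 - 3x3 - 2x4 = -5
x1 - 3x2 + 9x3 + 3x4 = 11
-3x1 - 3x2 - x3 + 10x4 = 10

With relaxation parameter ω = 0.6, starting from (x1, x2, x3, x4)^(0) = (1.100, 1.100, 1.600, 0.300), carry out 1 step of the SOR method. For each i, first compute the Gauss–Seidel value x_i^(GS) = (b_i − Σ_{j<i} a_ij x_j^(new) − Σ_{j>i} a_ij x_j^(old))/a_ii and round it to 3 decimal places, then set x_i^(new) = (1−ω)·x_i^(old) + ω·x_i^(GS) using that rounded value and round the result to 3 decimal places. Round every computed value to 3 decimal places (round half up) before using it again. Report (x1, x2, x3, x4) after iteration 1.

(0.470, 0.513, 1.385, 0.980)

Iteration 1:
  x1: GS value = (3 - (2)·1.100 - (1)·1.600 - (-4)·0.300) / (8) = 0.050;  x1 ← (1−ω)·1.100 + ω·0.050 = 0.470
  x2: GS value = (-5 - (-2)·0.470 - (-3)·1.600 - (-2)·0.300) / (11) = 0.122;  x2 ← (1−ω)·1.100 + ω·0.122 = 0.513
  x3: GS value = (11 - (1)·0.470 - (-3)·0.513 - (3)·0.300) / (9) = 1.241;  x3 ← (1−ω)·1.600 + ω·1.241 = 1.385
  x4: GS value = (10 - (-3)·0.470 - (-3)·0.513 - (-1)·1.385) / (10) = 1.433;  x4 ← (1−ω)·0.300 + ω·1.433 = 0.980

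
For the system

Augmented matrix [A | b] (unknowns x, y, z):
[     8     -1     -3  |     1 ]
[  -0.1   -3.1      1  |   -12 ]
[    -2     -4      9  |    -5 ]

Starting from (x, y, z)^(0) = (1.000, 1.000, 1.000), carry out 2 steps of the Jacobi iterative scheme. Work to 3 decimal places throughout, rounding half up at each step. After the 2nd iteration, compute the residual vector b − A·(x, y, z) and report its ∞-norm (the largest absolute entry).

Iteration 1:
  x = (1 - (-1)·1.000 - (-3)·1.000) / (8) = 0.625
  y = (-12 - (-0.1)·1.000 - (1)·1.000) / (-3.1) = 4.161
  z = (-5 - (-2)·1.000 - (-4)·1.000) / (9) = 0.111
Iteration 2:
  x = (1 - (-1)·4.161 - (-3)·0.111) / (8) = 0.687
  y = (-12 - (-0.1)·0.625 - (1)·0.111) / (-3.1) = 3.887
  z = (-5 - (-2)·0.625 - (-4)·4.161) / (9) = 1.433
Residual b − A·x = (3.690, -1.315, -0.975); ∞-norm = 3.690

3.690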